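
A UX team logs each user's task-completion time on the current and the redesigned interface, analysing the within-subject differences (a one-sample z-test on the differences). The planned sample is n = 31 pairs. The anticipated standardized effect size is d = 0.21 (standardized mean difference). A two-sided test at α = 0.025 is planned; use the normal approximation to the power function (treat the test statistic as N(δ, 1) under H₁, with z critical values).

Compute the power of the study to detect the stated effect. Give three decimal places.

Noncentrality parameter: δ = d·√n = 0.21 × √31 = 1.1692
Critical value for a two-sided test at α = 0.025: z_{α/2} = 2.241.
Power = Φ(δ − 2.241) + Φ(−δ − 2.241) = Φ(-1.072) + Φ(-3.411) = 0.1418 + 0.0003 = 0.1421.

Power ≈ 0.142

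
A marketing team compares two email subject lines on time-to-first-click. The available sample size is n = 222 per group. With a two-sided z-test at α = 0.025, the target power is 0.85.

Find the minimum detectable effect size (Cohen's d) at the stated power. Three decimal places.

Need Φ(δ − 2.241) = 0.85, so δ = 2.241 + 1.036 = 3.278.
(Lower-tail contribution to power is negligible for δ > 0.)
δ = d·√(n/2) ⇒ d = δ/√(n/2) = 3.278/√(222/2) = 0.3111.

d ≈ 0.311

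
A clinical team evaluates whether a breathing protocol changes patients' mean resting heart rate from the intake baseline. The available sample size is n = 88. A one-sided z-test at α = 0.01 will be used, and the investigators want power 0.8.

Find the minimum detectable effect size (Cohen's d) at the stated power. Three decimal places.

Need Φ(δ − 2.326) = 0.8, so δ = 2.326 + 0.842 = 3.168.
δ = d·√n ⇒ d = δ/√n = 3.168/√88 = 0.3377.

d ≈ 0.338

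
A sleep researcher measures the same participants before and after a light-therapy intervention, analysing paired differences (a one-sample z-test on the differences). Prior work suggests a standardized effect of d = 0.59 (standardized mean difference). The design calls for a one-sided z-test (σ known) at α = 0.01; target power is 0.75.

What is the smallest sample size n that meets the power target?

n = 26

Set Φ(δ − 2.326) = 0.75; then δ − 2.326 = Φ⁻¹(0.75) = 0.674, giving δ = 3.001.
δ = d·√n ⇒ n = (δ/d)² = (3.001 / 0.59)² = 25.87.
Round up to the next whole unit.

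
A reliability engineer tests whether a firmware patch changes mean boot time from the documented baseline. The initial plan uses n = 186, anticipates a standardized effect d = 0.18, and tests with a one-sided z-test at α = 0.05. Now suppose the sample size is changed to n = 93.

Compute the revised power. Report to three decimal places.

Power ≈ 0.536

With n = 93: δ = d·√n = 0.18 × √93 = 1.7359. Critical value z_{0.05} = 1.645.
Revised power = Φ(δ − 1.645) = Φ(0.091) = 0.5363.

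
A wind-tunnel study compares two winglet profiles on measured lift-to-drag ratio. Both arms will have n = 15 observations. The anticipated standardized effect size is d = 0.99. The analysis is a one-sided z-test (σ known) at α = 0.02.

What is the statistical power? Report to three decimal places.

Power ≈ 0.745

Noncentrality parameter: λ = d·√(n/2) = 0.99 × √(15/2) = 2.7112
One-sided α = 0.02 → critical value z_{0.02} = 2.054.
Power = P(Z > 2.054 − λ) = Φ(0.657) = 0.7446.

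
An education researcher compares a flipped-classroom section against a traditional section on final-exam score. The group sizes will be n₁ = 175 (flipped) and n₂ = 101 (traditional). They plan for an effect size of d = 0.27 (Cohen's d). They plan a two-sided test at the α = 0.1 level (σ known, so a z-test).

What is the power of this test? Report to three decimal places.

Noncentrality parameter: δ = d / √(1/n₁ + 1/n₂) = 0.27 / √(1/175 + 1/101) = 2.1607
Two-sided α = 0.1 → critical value z_{0.05} = 1.645.
Power = Φ(δ − 1.645) + Φ(−δ − 1.645) = Φ(0.516) + Φ(-3.806) = 0.6970 + 0.0001 = 0.6971.

Power ≈ 0.697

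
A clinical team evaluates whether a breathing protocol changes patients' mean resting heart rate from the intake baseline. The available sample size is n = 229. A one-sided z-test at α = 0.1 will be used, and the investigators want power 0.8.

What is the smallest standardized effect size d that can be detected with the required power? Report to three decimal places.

d ≈ 0.140

Required noncentrality: δ = z_{0.1} + z_{0.20} = 1.282 + 0.842 = 2.123.
δ = d·√n ⇒ d = δ/√n = 2.123/√229 = 0.1403.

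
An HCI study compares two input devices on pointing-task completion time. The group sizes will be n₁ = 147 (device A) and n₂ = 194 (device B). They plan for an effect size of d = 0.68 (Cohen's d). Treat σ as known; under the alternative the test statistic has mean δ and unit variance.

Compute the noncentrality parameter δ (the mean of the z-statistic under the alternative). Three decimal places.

δ = d / √(1/n₁ + 1/n₂) = 0.68 / √(1/147 + 1/194) = 6.2186

δ ≈ 6.219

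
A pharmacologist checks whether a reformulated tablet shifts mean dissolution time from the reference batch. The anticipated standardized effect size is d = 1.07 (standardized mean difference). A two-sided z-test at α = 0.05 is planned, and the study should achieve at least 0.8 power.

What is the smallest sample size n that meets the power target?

n = 7

For power 0.8 need Φ(δ − z_{0.025}) = 0.8, so δ = z_{0.025} + z_{0.20} = 1.960 + 0.842 = 2.802.
(For δ > 0 the lower-tail rejection region contributes negligibly to power, so the one-term inversion is standard.)
δ = d·√n ⇒ n = (δ/d)² = (2.802 / 1.07)² = 6.86.
Rounding up, n = 7.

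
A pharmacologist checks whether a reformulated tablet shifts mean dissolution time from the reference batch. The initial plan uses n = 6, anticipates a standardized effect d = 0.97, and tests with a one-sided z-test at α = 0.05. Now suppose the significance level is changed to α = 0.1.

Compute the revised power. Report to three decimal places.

Power ≈ 0.863

δ = d·√n = 0.97 × √6 = 2.3760 (unchanged). New critical value: z_{0.1} = 1.282.
Revised power = Φ(δ − 1.282) = Φ(1.094) = 0.8631.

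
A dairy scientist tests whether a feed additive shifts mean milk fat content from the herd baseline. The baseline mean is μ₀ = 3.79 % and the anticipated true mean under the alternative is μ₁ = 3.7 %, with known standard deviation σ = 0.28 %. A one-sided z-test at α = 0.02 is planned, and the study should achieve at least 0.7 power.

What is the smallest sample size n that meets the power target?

n = 65

Standardized effect: d = |μ₁ − μ₀| / σ = |3.7 − 3.79| / 0.28 = 0.3214
For power 0.7 need Φ(δ − z_{0.02}) = 0.7, so δ = z_{0.02} + z_{0.30} = 2.054 + 0.524 = 2.578.
δ = d·√n ⇒ n = (δ/d)² = (2.578 / 0.3214)² = 64.33.
Round up to the next whole unit.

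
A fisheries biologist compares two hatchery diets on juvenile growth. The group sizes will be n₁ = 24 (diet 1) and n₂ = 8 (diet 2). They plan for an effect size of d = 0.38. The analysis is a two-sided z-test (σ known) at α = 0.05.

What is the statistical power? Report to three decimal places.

Noncentrality parameter: δ = d / √(1/n₁ + 1/n₂) = 0.38 / √(1/24 + 1/8) = 0.9308
Critical value for a two-sided test at α = 0.05: z_{α/2} = 1.960.
Power = Φ(δ − 1.960) + Φ(−δ − 1.960) = Φ(-1.029) + Φ(-2.891) = 0.1517 + 0.0019 = 0.1536.

Power ≈ 0.154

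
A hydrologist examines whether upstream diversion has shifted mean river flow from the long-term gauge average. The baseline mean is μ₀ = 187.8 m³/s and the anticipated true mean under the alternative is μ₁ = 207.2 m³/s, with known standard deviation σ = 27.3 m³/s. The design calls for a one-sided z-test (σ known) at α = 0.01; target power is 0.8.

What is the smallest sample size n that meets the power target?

Standardized effect: d = |μ₁ − μ₀| / σ = |207.2 − 187.8| / 27.3 = 0.7106
Set Φ(δ − 2.326) = 0.8; then δ − 2.326 = Φ⁻¹(0.8) = 0.842, giving δ = 3.168.
δ = d·√n ⇒ n = (δ/d)² = (3.168 / 0.7106)² = 19.87.
Round up to the next whole unit.

n = 20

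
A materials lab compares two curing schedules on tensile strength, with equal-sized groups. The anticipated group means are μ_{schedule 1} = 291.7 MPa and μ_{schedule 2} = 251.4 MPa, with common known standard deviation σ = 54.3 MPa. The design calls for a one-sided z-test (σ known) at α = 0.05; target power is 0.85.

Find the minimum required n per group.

Standardized effect: d = |μ_{schedule 1} − μ_{schedule 2}| / σ = |291.7 − 251.4| / 54.3 = 0.7422
For power 0.85 need Φ(δ − z_{0.05}) = 0.85, so δ = z_{0.05} + z_{0.15} = 1.645 + 1.036 = 2.681.
δ = d·√(n/2) ⇒ n = 2(δ/d)² = 2 × (2.681 / 0.7422)² = 26.10.
Round up to the next whole unit.

n = 27 per group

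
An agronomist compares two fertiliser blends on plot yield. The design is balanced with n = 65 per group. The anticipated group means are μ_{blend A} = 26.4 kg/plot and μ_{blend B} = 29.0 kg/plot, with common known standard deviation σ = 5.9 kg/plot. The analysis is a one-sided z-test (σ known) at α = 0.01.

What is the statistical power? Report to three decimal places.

Standardized effect: d = |μ_{blend A} − μ_{blend B}| / σ = |26.4 − 29.0| / 5.9 = 0.4407
Noncentrality parameter: δ = d·√(n/2) = 0.4407 × √(65/2) = 2.5123
One-sided α = 0.01 → critical value z_{0.01} = 2.326.
Power = Φ(δ − 2.326) = Φ(0.186) = 0.5737.

Power ≈ 0.574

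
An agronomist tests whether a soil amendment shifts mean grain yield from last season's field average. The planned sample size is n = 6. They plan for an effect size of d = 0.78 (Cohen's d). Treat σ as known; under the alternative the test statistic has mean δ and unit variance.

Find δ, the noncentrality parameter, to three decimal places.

δ = d·√n = 0.78 × √6 = 1.9106

δ ≈ 1.911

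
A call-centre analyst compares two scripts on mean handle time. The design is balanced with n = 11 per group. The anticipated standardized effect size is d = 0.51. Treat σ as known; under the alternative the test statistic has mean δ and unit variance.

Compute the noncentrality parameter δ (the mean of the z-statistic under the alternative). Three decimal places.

δ = d·√(n/2) = 0.51 × √(11/2) = 1.1961

δ ≈ 1.196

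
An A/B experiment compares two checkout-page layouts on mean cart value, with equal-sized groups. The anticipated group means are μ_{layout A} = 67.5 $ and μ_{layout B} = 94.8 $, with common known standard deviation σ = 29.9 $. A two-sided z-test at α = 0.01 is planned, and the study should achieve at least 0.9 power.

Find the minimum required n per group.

Standardized effect: d = |μ_{layout A} − μ_{layout B}| / σ = |67.5 − 94.8| / 29.9 = 0.9130
Set Φ(δ − 2.576) = 0.9; then δ − 2.576 = Φ⁻¹(0.9) = 1.282, giving δ = 3.857.
(Ignoring the negligible lower-tail rejection probability gives the usual closed-form inversion.)
δ = d·√(n/2) ⇒ n = 2(δ/d)² = 2 × (3.857 / 0.9130)² = 35.70.
Rounding up, n = 36 per group.

n = 36 per group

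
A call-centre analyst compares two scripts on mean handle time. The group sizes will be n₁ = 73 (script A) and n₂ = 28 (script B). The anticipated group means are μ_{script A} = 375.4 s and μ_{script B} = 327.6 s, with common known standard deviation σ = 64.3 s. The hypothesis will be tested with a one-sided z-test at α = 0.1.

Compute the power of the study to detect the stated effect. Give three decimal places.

Power ≈ 0.980

Standardized effect: d = |μ_{script A} − μ_{script B}| / σ = |375.4 − 327.6| / 64.3 = 0.7434
Noncentrality parameter: δ = d / √(1/n₁ + 1/n₂) = 0.7434 / √(1/73 + 1/28) = 3.3442
One-sided α = 0.1 → critical value z_{0.1} = 1.282.
Power = Φ(δ − 1.282) = Φ(2.063) = 0.9804.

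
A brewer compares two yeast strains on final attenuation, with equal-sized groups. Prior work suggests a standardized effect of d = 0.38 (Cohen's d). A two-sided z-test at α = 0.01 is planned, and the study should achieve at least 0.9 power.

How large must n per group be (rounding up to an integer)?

n = 207 per group

For power 0.9 need Φ(δ − z_{0.005}) = 0.9, so δ = z_{0.005} + z_{0.10} = 2.576 + 1.282 = 3.857.
(For δ > 0 the lower-tail rejection region contributes negligibly to power, so the one-term inversion is standard.)
δ = d·√(n/2) ⇒ n = 2(δ/d)² = 2 × (3.857 / 0.38)² = 206.09.
Round up to the next whole unit.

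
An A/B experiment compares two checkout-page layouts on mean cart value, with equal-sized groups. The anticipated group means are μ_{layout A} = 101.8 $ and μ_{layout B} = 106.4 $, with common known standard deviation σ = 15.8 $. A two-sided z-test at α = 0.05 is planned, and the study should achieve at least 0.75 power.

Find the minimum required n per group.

n = 164 per group

Standardized effect: d = |μ_{layout A} − μ_{layout B}| / σ = |101.8 − 106.4| / 15.8 = 0.2911
Set Φ(δ − 1.960) = 0.75; then δ − 1.960 = Φ⁻¹(0.75) = 0.674, giving δ = 2.634.
(For δ > 0 the lower-tail rejection region contributes negligibly to power, so the one-term inversion is standard.)
δ = d·√(n/2) ⇒ n = 2(δ/d)² = 2 × (2.634 / 0.2911)² = 163.76.
Round up to the next whole unit.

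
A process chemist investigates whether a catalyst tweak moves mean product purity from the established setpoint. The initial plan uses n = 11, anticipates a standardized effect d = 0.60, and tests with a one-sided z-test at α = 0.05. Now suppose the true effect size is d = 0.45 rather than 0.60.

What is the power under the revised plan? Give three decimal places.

Power ≈ 0.439

With d = 0.45: δ = d·√n = 0.45 × √11 = 1.4925. Critical value z_{0.05} = 1.645.
Revised power = Φ(δ − 1.645) = Φ(-0.152) = 0.4394.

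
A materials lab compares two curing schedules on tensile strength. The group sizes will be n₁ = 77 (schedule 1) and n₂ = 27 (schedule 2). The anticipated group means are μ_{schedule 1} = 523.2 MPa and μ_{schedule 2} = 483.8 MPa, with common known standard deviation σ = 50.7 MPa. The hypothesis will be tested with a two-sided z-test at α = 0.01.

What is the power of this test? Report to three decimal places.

Power ≈ 0.816

Standardized effect: d = |μ_{schedule 1} − μ_{schedule 2}| / σ = |523.2 − 483.8| / 50.7 = 0.7771
Noncentrality parameter: δ = d / √(1/n₁ + 1/n₂) = 0.7771 / √(1/77 + 1/27) = 3.4746
Two-sided α = 0.01 → critical value z_{0.005} = 2.576.
Power = Φ(δ − 2.576) + Φ(−δ − 2.576) = Φ(0.899) + Φ(-6.050) = 0.8156 + 0.0000 = 0.8156.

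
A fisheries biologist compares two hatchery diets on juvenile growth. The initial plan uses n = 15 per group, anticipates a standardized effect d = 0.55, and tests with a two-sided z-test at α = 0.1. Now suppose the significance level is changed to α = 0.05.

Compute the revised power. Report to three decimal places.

δ = d·√(n/2) = 0.55 × √(15/2) = 1.5062 (unchanged). New critical value: z_{0.025} = 1.960.
Revised power = Φ(δ − 1.960) + Φ(−δ − 1.960) = Φ(-0.454) + Φ(-3.466) = 0.3250 + 0.0003 = 0.3253.

Power ≈ 0.325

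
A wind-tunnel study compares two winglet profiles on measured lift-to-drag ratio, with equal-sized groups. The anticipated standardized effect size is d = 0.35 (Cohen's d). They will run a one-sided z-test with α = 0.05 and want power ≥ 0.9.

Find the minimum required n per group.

n = 140 per group

For power 0.9 need Φ(δ − z_{0.05}) = 0.9, so δ = z_{0.05} + z_{0.10} = 1.645 + 1.282 = 2.926.
δ = d·√(n/2) ⇒ n = 2(δ/d)² = 2 × (2.926 / 0.35)² = 139.82.
Rounding up, n = 140 per group.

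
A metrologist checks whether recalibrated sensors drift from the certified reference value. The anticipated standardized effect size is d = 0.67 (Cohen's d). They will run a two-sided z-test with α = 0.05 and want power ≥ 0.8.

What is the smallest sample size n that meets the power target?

For power 0.8 need Φ(δ − z_{0.025}) = 0.8, so δ = z_{0.025} + z_{0.20} = 1.960 + 0.842 = 2.802.
(For δ > 0 the lower-tail rejection region contributes negligibly to power, so the one-term inversion is standard.)
δ = d·√n ⇒ n = (δ/d)² = (2.802 / 0.67)² = 17.48.
Rounding up, n = 18.

n = 18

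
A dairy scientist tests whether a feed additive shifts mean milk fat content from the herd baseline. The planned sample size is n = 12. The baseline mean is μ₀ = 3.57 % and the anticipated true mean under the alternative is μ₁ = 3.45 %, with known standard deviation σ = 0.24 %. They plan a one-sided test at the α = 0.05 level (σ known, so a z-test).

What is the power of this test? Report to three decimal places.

Power ≈ 0.535

Standardized effect: d = |μ₁ − μ₀| / σ = |3.45 − 3.57| / 0.24 = 0.5000
Noncentrality parameter: δ = d·√n = 0.5000 × √12 = 1.7321
Critical value for a one-sided test at α = 0.05: z_α = 1.645.
Power = P(Z > 1.645 − δ) = Φ(0.087) = 0.5347.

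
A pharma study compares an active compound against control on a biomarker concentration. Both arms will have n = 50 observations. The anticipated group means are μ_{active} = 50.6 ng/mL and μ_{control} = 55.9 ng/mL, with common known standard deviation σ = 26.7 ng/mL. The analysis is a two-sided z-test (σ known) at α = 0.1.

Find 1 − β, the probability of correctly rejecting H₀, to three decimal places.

Standardized effect: d = |μ_{active} − μ_{control}| / σ = |50.6 − 55.9| / 26.7 = 0.1985
Noncentrality parameter: δ = d·√(n/2) = 0.1985 × √(50/2) = 0.9925
Two-sided α = 0.1 → critical value z_{0.05} = 1.645.
Power = Φ(δ − 1.645) + Φ(−δ − 1.645) = Φ(-0.652) + Φ(-2.637) = 0.2571 + 0.0042 = 0.2613.

Power ≈ 0.261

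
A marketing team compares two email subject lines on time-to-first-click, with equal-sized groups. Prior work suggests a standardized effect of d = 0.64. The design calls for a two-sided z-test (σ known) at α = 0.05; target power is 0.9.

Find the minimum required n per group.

n = 52 per group

Set Φ(δ − 1.960) = 0.9; then δ − 1.960 = Φ⁻¹(0.9) = 1.282, giving δ = 3.242.
(Ignoring the negligible lower-tail rejection probability gives the usual closed-form inversion.)
δ = d·√(n/2) ⇒ n = 2(δ/d)² = 2 × (3.242 / 0.64)² = 51.31.
Rounding up, n = 52 per group.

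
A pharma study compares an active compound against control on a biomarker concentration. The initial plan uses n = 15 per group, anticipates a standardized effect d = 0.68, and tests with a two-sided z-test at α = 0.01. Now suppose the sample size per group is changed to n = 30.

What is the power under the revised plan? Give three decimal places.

Power ≈ 0.523

With n = 30 per group: δ = d·√(n/2) = 0.68 × √(30/2) = 2.6336. Critical value z_{0.005} = 2.576.
Revised power = Φ(δ − 2.576) + Φ(−δ − 2.576) = Φ(0.058) + Φ(-5.209) = 0.5230 + 0.0000 = 0.5230.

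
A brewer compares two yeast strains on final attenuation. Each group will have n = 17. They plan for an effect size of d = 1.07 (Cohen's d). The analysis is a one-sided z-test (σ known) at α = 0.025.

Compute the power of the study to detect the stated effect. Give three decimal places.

Power ≈ 0.877

Noncentrality parameter: δ = d·√(n/2) = 1.07 × √(17/2) = 3.1196
Critical value for a one-sided test at α = 0.025: z_α = 1.960.
Power = Φ(δ − 1.960) = Φ(1.160) = 0.8769.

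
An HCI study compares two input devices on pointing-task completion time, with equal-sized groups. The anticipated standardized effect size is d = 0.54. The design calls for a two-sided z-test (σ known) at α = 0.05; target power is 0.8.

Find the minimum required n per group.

Set Φ(δ − 1.960) = 0.8; then δ − 1.960 = Φ⁻¹(0.8) = 0.842, giving δ = 2.802.
(For δ > 0 the lower-tail rejection region contributes negligibly to power, so the one-term inversion is standard.)
δ = d·√(n/2) ⇒ n = 2(δ/d)² = 2 × (2.802 / 0.54)² = 53.83.
Round up to the next whole unit.

n = 54 per group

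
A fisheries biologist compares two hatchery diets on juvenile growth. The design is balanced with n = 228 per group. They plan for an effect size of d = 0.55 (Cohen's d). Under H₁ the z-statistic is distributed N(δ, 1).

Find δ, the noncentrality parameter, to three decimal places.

The noncentrality parameter scales effect size by the design's sample-size factor: δ = d·√(n/2) = 0.55 × √(228/2) = 5.8724

δ ≈ 5.872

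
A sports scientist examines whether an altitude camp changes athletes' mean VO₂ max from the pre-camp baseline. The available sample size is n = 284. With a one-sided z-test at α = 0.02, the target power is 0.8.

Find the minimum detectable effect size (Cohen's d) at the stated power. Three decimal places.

Required noncentrality: δ = z_{0.02} + z_{0.20} = 2.054 + 0.842 = 2.895.
δ = d·√n ⇒ d = δ/√n = 2.895/√284 = 0.1718.

d ≈ 0.172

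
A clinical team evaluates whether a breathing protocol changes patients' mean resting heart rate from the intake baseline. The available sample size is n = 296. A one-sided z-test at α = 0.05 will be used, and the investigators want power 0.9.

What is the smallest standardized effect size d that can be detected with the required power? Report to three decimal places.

d ≈ 0.170

Required noncentrality: δ = z_{0.05} + z_{0.10} = 1.645 + 1.282 = 2.926.
δ = d·√n ⇒ d = δ/√n = 2.926/√296 = 0.1701.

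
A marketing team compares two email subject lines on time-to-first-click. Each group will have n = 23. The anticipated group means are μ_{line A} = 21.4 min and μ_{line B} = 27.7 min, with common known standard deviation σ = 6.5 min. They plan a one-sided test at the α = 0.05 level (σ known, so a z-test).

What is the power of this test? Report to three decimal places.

Power ≈ 0.950

Standardized effect: d = |μ_{line A} − μ_{line B}| / σ = |21.4 − 27.7| / 6.5 = 0.9692
Noncentrality parameter: δ = d·√(n/2) = 0.9692 × √(23/2) = 3.2868
One-sided α = 0.05 → critical value z_{0.05} = 1.645.
Power = Φ(δ − 1.645) = Φ(1.642) = 0.9497.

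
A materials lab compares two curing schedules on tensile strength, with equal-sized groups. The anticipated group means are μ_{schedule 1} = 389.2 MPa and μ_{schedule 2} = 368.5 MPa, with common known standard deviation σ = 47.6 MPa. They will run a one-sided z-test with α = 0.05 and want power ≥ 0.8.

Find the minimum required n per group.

n = 66 per group

Standardized effect: d = |μ_{schedule 1} − μ_{schedule 2}| / σ = |389.2 − 368.5| / 47.6 = 0.4349
Set Φ(δ − 1.645) = 0.8; then δ − 1.645 = Φ⁻¹(0.8) = 0.842, giving δ = 2.486.
δ = d·√(n/2) ⇒ n = 2(δ/d)² = 2 × (2.486 / 0.4349)² = 65.38.
Rounding up, n = 66 per group.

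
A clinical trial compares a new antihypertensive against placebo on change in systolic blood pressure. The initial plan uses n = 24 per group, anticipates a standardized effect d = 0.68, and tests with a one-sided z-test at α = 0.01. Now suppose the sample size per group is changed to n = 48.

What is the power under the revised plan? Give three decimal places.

With n = 48 per group: δ = d·√(n/2) = 0.68 × √(48/2) = 3.3313. Critical value z_{0.01} = 2.326.
Revised power = P(Z > 2.326 − δ) = Φ(1.005) = 0.8425.

Power ≈ 0.843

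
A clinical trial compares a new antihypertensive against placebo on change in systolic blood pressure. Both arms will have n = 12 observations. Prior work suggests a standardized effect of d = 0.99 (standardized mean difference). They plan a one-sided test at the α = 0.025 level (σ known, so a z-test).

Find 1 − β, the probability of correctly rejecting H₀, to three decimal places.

Power ≈ 0.679

Noncentrality parameter: δ = d·√(n/2) = 0.99 × √(12/2) = 2.4250
Critical value for a one-sided test at α = 0.025: z_α = 1.960.
Power = P(Z > 1.960 − δ) = Φ(0.465) = 0.6790.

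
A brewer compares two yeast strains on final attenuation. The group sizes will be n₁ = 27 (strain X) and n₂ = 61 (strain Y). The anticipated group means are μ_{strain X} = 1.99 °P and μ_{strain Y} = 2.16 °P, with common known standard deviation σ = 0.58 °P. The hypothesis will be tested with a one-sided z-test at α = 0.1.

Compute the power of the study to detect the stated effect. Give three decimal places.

Power ≈ 0.495

Standardized effect: d = |μ_{strain X} − μ_{strain Y}| / σ = |1.99 − 2.16| / 0.58 = 0.2931
Noncentrality parameter: δ = d / √(1/n₁ + 1/n₂) = 0.2931 / √(1/27 + 1/61) = 1.2680
One-sided α = 0.1 → critical value z_{0.1} = 1.282.
Power = Φ(δ − 1.282) = Φ(-0.014) = 0.4946.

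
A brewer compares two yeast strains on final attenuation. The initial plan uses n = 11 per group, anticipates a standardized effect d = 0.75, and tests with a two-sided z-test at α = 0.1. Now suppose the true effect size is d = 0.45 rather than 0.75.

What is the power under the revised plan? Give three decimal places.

With d = 0.45: δ = d·√(n/2) = 0.45 × √(11/2) = 1.0553. Critical value z_{0.05} = 1.645.
Revised power = Φ(δ − 1.645) + Φ(−δ − 1.645) = Φ(-0.590) + Φ(-2.700) = 0.2778 + 0.0035 = 0.2812.

Power ≈ 0.281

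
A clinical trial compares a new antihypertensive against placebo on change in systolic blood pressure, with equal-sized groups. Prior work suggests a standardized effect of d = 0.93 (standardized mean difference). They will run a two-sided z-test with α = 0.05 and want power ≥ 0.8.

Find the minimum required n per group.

For power 0.8 need Φ(δ − z_{0.025}) = 0.8, so δ = z_{0.025} + z_{0.20} = 1.960 + 0.842 = 2.802.
(Ignoring the negligible lower-tail rejection probability gives the usual closed-form inversion.)
δ = d·√(n/2) ⇒ n = 2(δ/d)² = 2 × (2.802 / 0.93)² = 18.15.
Round up to the next whole unit.

n = 19 per group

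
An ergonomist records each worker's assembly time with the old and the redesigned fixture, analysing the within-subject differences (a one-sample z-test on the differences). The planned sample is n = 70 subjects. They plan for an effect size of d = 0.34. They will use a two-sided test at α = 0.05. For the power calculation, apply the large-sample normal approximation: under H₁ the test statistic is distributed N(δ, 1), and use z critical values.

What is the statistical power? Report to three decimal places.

Noncentrality parameter: δ = d·√n = 0.34 × √70 = 2.8446
Two-sided α = 0.05 → critical value z_{0.025} = 1.960.
Power = Φ(δ − 1.960) + Φ(−δ − 1.960) = Φ(0.885) + Φ(-4.805) = 0.8118 + 0.0000 = 0.8118.

Power ≈ 0.812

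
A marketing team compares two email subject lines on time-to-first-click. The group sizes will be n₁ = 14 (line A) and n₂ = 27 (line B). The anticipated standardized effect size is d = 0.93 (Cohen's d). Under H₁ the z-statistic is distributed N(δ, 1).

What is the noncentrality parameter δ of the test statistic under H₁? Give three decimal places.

The noncentrality parameter scales effect size by the design's sample-size factor: δ = d / √(1/n₁ + 1/n₂) = 0.93 / √(1/14 + 1/27) = 2.8238

δ ≈ 2.824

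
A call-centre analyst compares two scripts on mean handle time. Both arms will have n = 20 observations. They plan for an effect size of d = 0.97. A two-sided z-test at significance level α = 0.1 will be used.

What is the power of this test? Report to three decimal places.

Noncentrality parameter: λ = d·√(n/2) = 0.97 × √(20/2) = 3.0674
Critical value for a two-sided test at α = 0.1: z_{α/2} = 1.645.
Power = Φ(λ − 1.645) + Φ(−λ − 1.645) = Φ(1.423) + Φ(-4.712) = 0.9226 + 0.0000 = 0.9226.

Power ≈ 0.923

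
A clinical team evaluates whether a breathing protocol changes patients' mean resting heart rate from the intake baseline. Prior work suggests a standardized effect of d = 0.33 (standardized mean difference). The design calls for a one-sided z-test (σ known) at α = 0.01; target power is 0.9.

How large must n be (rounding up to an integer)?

Set Φ(δ − 2.326) = 0.9; then δ − 2.326 = Φ⁻¹(0.9) = 1.282, giving δ = 3.608.
δ = d·√n ⇒ n = (δ/d)² = (3.608 / 0.33)² = 119.53.
Rounding up, n = 120.

n = 120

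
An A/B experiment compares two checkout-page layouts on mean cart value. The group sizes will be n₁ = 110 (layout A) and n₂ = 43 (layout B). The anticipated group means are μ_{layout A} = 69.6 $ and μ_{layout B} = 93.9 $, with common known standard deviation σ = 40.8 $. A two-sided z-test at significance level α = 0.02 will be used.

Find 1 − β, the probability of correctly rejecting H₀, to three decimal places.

Standardized effect: d = |μ_{layout A} − μ_{layout B}| / σ = |69.6 − 93.9| / 40.8 = 0.5956
Noncentrality parameter: δ = d / √(1/n₁ + 1/n₂) = 0.5956 / √(1/110 + 1/43) = 3.3115
Critical value for a two-sided test at α = 0.02: z_{α/2} = 2.326.
Power = Φ(δ − 2.326) + Φ(−δ − 2.326) = Φ(0.985) + Φ(-5.638) = 0.8377 + 0.0000 = 0.8377.

Power ≈ 0.838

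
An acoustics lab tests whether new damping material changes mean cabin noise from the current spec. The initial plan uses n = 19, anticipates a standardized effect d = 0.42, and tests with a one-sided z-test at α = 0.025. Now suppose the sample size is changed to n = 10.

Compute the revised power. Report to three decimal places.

With n = 10: δ = d·√n = 0.42 × √10 = 1.3282. Critical value z_{0.025} = 1.960.
Revised power = P(Z > 1.960 − δ) = Φ(-0.632) = 0.2638.

Power ≈ 0.264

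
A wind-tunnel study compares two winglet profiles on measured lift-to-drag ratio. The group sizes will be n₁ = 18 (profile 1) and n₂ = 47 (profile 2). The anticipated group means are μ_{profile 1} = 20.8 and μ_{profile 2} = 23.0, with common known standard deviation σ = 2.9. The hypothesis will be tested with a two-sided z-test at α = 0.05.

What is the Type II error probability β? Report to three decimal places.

Standardized effect: d = |μ_{profile 1} − μ_{profile 2}| / σ = |20.8 − 23.0| / 2.9 = 0.7586
Noncentrality parameter: δ = d / √(1/n₁ + 1/n₂) = 0.7586 / √(1/18 + 1/47) = 2.7369
Two-sided α = 0.05 → critical value z_{0.025} = 1.960.
Power = Φ(δ − 1.960) + Φ(−δ − 1.960) = Φ(0.777) + Φ(-4.697) = 0.7814 + 0.0000 = 0.7814.
Type II error: β = 1 − power = 1 − 0.7814 = 0.2186.

β ≈ 0.219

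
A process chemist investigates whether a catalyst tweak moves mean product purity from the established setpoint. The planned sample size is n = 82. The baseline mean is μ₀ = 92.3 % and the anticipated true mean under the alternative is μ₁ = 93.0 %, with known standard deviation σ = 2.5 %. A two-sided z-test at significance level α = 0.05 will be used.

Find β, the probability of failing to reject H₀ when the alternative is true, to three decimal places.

Standardized effect: d = |μ₁ − μ₀| / σ = |93.0 − 92.3| / 2.5 = 0.2800
Noncentrality parameter: δ = d·√n = 0.2800 × √82 = 2.5355
Critical value for a two-sided test at α = 0.05: z_{α/2} = 1.960.
Power = Φ(δ − 1.960) + Φ(−δ − 1.960) = Φ(0.576) + Φ(-4.495) = 0.7175 + 0.0000 = 0.7175.
Type II error: β = 1 − power = 1 − 0.7175 = 0.2825.

β ≈ 0.282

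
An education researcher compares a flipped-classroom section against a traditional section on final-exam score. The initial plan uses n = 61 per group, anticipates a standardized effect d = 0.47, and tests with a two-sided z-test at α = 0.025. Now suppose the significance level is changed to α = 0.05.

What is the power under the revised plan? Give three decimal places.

δ = d·√(n/2) = 0.47 × √(61/2) = 2.5957 (unchanged). New critical value: z_{0.025} = 1.960.
Revised power = Φ(δ − 1.960) + Φ(−δ − 1.960) = Φ(0.636) + Φ(-4.556) = 0.7375 + 0.0000 = 0.7375.

Power ≈ 0.738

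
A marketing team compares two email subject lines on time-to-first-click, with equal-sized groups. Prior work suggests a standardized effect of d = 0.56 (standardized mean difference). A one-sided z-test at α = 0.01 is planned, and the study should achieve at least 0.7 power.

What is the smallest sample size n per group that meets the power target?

n = 52 per group

Set Φ(δ − 2.326) = 0.7; then δ − 2.326 = Φ⁻¹(0.7) = 0.524, giving δ = 2.851.
δ = d·√(n/2) ⇒ n = 2(δ/d)² = 2 × (2.851 / 0.56)² = 51.83.
Rounding up, n = 52 per group.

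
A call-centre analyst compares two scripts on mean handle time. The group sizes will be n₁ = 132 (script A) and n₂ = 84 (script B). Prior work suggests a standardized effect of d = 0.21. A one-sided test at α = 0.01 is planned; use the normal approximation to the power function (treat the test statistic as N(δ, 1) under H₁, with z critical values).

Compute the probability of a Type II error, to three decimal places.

β ≈ 0.794

Noncentrality parameter: λ = d / √(1/n₁ + 1/n₂) = 0.21 / √(1/132 + 1/84) = 1.5046
One-sided α = 0.01 → critical value z_{0.01} = 2.326.
Power = Φ(λ − 2.326) = Φ(-0.822) = 0.2056.
Type II error: β = 1 − power = 1 − 0.2056 = 0.7944.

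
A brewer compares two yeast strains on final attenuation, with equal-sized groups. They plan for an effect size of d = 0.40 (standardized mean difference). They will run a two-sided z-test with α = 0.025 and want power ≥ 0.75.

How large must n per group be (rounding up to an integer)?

For power 0.75 need Φ(δ − z_{0.0125}) = 0.75, so δ = z_{0.0125} + z_{0.25} = 2.241 + 0.674 = 2.916.
(For δ > 0 the lower-tail rejection region contributes negligibly to power, so the one-term inversion is standard.)
δ = d·√(n/2) ⇒ n = 2(δ/d)² = 2 × (2.916 / 0.40)² = 106.28.
Rounding up, n = 107 per group.

n = 107 per group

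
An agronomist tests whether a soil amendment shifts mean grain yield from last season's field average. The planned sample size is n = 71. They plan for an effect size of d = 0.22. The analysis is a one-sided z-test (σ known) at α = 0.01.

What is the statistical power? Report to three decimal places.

Power ≈ 0.318

Noncentrality parameter: δ = d·√n = 0.22 × √71 = 1.8538
One-sided α = 0.01 → critical value z_{0.01} = 2.326.
Power = P(Z > 2.326 − δ) = Φ(-0.473) = 0.3183.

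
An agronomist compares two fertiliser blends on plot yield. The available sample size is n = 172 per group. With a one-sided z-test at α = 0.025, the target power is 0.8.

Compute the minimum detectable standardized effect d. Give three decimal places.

Need Φ(δ − 1.960) = 0.8, so δ = 1.960 + 0.842 = 2.802.
δ = d·√(n/2) ⇒ d = δ/√(n/2) = 2.802/√(172/2) = 0.3021.

d ≈ 0.302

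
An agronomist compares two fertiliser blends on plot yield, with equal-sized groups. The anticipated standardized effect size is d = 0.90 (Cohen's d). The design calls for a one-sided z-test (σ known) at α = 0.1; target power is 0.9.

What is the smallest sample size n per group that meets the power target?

n = 17 per group

For power 0.9 need Φ(δ − z_{0.1}) = 0.9, so δ = z_{0.1} + z_{0.10} = 1.282 + 1.282 = 2.563.
δ = d·√(n/2) ⇒ n = 2(δ/d)² = 2 × (2.563 / 0.90)² = 16.22.
Round up to the next whole unit.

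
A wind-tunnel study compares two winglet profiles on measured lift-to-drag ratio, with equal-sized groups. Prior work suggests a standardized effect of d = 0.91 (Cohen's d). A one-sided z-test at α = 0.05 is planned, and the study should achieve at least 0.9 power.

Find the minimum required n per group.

Set Φ(δ − 1.645) = 0.9; then δ − 1.645 = Φ⁻¹(0.9) = 1.282, giving δ = 2.926.
δ = d·√(n/2) ⇒ n = 2(δ/d)² = 2 × (2.926 / 0.91)² = 20.68.
Rounding up, n = 21 per group.

n = 21 per group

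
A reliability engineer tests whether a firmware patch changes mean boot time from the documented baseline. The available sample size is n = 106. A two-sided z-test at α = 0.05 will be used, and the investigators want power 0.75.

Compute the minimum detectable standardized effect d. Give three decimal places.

Need Φ(δ − 1.960) = 0.75, so δ = 1.960 + 0.674 = 2.634.
(The second rejection-region term Φ(−δ − z_{α/2}) is negligible and dropped.)
δ = d·√n ⇒ d = δ/√n = 2.634/√106 = 0.2559.

d ≈ 0.256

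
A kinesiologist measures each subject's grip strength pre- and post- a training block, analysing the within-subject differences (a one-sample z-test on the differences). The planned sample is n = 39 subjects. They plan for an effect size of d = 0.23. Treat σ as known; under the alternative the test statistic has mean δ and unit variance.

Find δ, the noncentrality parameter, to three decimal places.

δ ≈ 1.436

δ = d·√n = 0.23 × √39 = 1.4363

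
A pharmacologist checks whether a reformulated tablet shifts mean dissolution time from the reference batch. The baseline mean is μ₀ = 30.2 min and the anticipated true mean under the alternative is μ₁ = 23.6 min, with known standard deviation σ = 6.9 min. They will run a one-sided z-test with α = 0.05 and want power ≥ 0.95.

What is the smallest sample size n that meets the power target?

n = 12

Standardized effect: d = |μ₁ − μ₀| / σ = |23.6 − 30.2| / 6.9 = 0.9565
For power 0.95 need Φ(δ − z_{0.05}) = 0.95, so δ = z_{0.05} + z_{0.05} = 1.645 + 1.645 = 3.290.
δ = d·√n ⇒ n = (δ/d)² = (3.290 / 0.9565)² = 11.83.
Round up to the next whole unit.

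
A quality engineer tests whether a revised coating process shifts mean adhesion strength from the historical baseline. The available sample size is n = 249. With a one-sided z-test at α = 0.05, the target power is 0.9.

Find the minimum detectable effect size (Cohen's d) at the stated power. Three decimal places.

d ≈ 0.185

Required noncentrality: δ = z_{0.05} + z_{0.10} = 1.645 + 1.282 = 2.926.
δ = d·√n ⇒ d = δ/√n = 2.926/√249 = 0.1855.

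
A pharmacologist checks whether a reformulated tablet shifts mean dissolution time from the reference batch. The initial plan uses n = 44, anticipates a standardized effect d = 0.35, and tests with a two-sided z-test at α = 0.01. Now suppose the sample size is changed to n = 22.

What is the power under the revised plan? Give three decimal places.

With n = 22: δ = d·√n = 0.35 × √22 = 1.6416. Critical value z_{0.005} = 2.576.
Revised power = Φ(δ − 2.576) + Φ(−δ − 2.576) = Φ(-0.934) + Φ(-4.217) = 0.1751 + 0.0000 = 0.1751.

Power ≈ 0.175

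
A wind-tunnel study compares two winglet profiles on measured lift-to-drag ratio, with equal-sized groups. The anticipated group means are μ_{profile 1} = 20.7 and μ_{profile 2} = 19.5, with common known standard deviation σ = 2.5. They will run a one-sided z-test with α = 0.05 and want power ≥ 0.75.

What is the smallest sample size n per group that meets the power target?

Standardized effect: d = |μ_{profile 1} − μ_{profile 2}| / σ = |20.7 − 19.5| / 2.5 = 0.4800
For power 0.75 need Φ(δ − z_{0.05}) = 0.75, so δ = z_{0.05} + z_{0.25} = 1.645 + 0.674 = 2.319.
δ = d·√(n/2) ⇒ n = 2(δ/d)² = 2 × (2.319 / 0.4800)² = 46.70.
Rounding up, n = 47 per group.

n = 47 per group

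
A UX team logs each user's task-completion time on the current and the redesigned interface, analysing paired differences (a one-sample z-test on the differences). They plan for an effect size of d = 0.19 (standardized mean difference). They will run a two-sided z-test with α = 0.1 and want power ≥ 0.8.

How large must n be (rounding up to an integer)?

n = 172

Set Φ(δ − 1.645) = 0.8; then δ − 1.645 = Φ⁻¹(0.8) = 0.842, giving δ = 2.486.
(Ignoring the negligible lower-tail rejection probability gives the usual closed-form inversion.)
δ = d·√n ⇒ n = (δ/d)² = (2.486 / 0.19)² = 171.26.
Round up to the next whole unit.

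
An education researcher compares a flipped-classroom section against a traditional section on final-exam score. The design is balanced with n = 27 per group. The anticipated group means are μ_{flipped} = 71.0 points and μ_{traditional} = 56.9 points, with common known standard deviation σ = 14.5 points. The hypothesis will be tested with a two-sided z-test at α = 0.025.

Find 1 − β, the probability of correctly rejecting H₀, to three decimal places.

Standardized effect: d = |μ_{flipped} − μ_{traditional}| / σ = |71.0 − 56.9| / 14.5 = 0.9724
Noncentrality parameter: δ = d·√(n/2) = 0.9724 × √(27/2) = 3.5729
Two-sided α = 0.025 → critical value z_{0.0125} = 2.241.
Power = Φ(δ − 2.241) + Φ(−δ − 2.241) = Φ(1.331) + Φ(-5.814) = 0.9085 + 0.0000 = 0.9085.

Power ≈ 0.908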